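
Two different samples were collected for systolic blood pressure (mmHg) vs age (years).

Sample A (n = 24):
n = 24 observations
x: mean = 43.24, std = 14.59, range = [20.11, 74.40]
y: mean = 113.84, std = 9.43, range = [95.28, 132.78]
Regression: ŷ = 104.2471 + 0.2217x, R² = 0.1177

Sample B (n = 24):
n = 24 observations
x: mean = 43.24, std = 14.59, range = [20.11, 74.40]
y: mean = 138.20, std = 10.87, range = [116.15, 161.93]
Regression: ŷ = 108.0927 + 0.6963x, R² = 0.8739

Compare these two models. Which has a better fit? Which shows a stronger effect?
Model B has the better fit (R² = 0.8739 vs 0.1177). Model B shows the stronger effect (|β₁| = 0.6963 vs 0.2217).

Model Comparison:

Goodness of fit (R²):
- Model A: R² = 0.1177 → 11.77% of variance in blood pressure explained
- Model B: R² = 0.8739 → 87.39% of variance in blood pressure explained
- 0.8739 > 0.1177 → Model B has the better fit

Strength of effect — compare |β₁|:
- Model A: β₁ = 0.2217 → predicted blood pressure rises 0.2217 mmHg per additional year of age
- Model B: β₁ = 0.6963 → predicted blood pressure rises 0.6963 mmHg per additional year of age
- |0.2217| < |0.6963| → Model B shows the stronger marginal effect

Notes:
- The two samples could reflect different populations, time periods, or measurement quality.
- R² measures how tightly points cluster around the line; β₁ measures how steep the line is — they answer different questions.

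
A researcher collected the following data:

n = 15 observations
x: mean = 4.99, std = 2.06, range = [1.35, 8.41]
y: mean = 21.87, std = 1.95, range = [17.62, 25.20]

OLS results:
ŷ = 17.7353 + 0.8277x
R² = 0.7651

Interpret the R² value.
R² = 0.7651 means 76.51% of the variation in y is explained by the linear relationship with x. This indicates a strong fit.

R² (coefficient of determination) measures the proportion of variance in y explained by the regression model.

Here R² = 0.7651:
- Explained: 76.51% of the variation in y
- Unexplained (residual): 100% − 76.51% = 23.49%
- Rule of thumb (below 0.3 weak; 0.3 to below 0.7 moderate; 0.7 and above strong) → strong

Calculation: R² = 1 − (SS_res / SS_tot), where SS_res is the sum of squared residuals and SS_tot the total sum of squares.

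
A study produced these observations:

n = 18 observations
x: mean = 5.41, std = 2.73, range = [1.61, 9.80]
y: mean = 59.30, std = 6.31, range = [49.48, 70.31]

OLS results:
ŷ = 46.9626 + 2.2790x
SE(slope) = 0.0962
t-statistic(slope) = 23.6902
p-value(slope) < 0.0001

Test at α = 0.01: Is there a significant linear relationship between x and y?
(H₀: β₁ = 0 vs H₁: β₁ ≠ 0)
p-value < 0.0001 < α = 0.01, so we reject H₀. The relationship is significant.

Hypothesis test for the slope coefficient:

H₀: β₁ = 0 (no linear relationship)
H₁: β₁ ≠ 0 (linear relationship exists)

Test statistic: t = β̂₁ / SE(β̂₁) = 2.2790 / 0.0962 = 23.6902

p < 0.0001: how often a slope estimate this far from 0 (in SE units) would arise by chance if β₁ were truly 0.

Decision rule: reject H₀ if p-value < α.
p-value < 0.0001 < α = 0.01 → reject H₀.

Conclusion: the linear association between x and y is significant at the 1% level.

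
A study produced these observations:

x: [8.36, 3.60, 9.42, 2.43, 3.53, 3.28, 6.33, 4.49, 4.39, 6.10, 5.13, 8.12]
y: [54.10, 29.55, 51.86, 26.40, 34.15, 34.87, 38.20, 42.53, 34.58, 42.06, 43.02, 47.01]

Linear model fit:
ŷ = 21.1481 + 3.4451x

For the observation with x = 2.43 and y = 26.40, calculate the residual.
Residual = -3.1197

The residual is the difference between the actual value and the predicted value:

Residual = y - ŷ

Step 1: Calculate predicted value
ŷ = 21.1481 + 3.4451 × 2.43
ŷ = 29.5197

Step 2: Calculate residual
Residual = 26.40 - 29.5197
Residual = -3.1197

The residual is negative, so the observed y = 26.40 sits below the regression line (the line overestimates it by 3.1197).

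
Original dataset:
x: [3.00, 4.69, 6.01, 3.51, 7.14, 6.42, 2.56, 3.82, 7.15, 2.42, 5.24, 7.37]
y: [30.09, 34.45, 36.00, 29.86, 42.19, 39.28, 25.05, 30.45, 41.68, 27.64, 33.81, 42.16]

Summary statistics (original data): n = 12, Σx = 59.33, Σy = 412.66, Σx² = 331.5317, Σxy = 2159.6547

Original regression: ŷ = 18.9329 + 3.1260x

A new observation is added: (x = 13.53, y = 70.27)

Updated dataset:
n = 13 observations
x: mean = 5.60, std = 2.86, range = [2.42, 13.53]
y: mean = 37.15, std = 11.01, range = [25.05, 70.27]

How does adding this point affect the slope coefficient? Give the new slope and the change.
The slope changes from 3.1260 to 3.8005 (change of +0.6745, or +21.6%).

The new point has HIGH LEVERAGE: x = 13.53 is far from the original mean x̄ = 59.33/12 ≈ 4.94 (original range [2.42, 7.37]).

Step 1: Update the sums with the new point (n goes from 12 to 13)
Σx  = 59.33 + 13.53 = 72.86
Σy  = 412.66 + 70.27 = 482.93
Σx² = 331.5317 + 13.53² = 331.5317 + 183.0609 = 514.5926
Σxy = 2159.6547 + 13.53×70.27 = 2159.6547 + 950.7531 = 3110.4078

Step 2: Recompute the slope with b₁ = (nΣxy − ΣxΣy) / (nΣx² − (Σx)²)
Numerator   = 13×3110.4078 − 72.86×482.93 = 40435.3014 − 35186.2798 = 5249.0216
Denominator = 13×514.5926 − 72.86² = 6689.7038 − 5308.5796 = 1381.1242
b₁(new) = 5249.0216 / 1381.1242 = 3.8005

(Same formula on the original sums: (12×2159.6547 − 59.33×412.66) / (12×331.5317 − 59.33²) = 1432.7386 / 458.3315 = 3.1260, matching the given fit.)

Step 3: Change in slope
Δβ₁ = 3.8005 − 3.1260 = +0.6745
Relative change = +0.6745 / 3.1260 × 100% = +21.6%
→ the slope increases when the point is added.

Because the point sits above the extension of the original line at a high-leverage x, it tilts the fit up.
In practice: investigate whether it comes from the same population as the rest of the sample; check such a point for data-entry or measurement error.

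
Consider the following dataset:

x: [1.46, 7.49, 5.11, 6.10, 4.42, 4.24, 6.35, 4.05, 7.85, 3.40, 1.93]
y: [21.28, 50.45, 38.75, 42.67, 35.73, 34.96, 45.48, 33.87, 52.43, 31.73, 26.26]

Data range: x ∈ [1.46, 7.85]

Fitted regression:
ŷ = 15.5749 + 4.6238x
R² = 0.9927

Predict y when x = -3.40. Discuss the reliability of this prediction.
The equation gives ŷ = -0.1460; however x = -3.40 is 4.86 units below the observed range, so this extrapolated value should not be trusted.

Prediction calculation:
ŷ = 15.5749 + 4.6238 × (-3.40)
ŷ = -0.1460

Reliability:
- Data range: x ∈ [1.46, 7.85]
- Prediction point: x = -3.40 is 4.86 units below the observed range → this is EXTRAPOLATION, not interpolation

Why that matters here:
- The linear relationship may not hold outside the observed range
- There are no observations near this x to validate the fitted line there

Report the number if required, but flag clearly that it is an extrapolation.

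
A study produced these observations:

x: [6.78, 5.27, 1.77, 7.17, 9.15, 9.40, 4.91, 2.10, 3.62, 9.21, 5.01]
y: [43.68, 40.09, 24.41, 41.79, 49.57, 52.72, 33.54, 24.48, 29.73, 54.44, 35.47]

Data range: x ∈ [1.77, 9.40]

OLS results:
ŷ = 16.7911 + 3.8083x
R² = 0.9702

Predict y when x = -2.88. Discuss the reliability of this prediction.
ŷ = 5.8232 (extrapolation — x = -2.88 lies outside [1.77, 9.40], so reliability is low).

Prediction calculation:
ŷ = 16.7911 + 3.8083 × (-2.88)
ŷ = 5.8232

Reliability:
- Data range: x ∈ [1.77, 9.40]
- Prediction point: x = -2.88 is 4.65 units below the observed range → this is EXTRAPOLATION, not interpolation

Why that matters here:
- Real relationships often flatten, saturate, or turn nonlinear at extremes
- The linear relationship may not hold outside the observed range
- R² describes fit only over the sampled x values; it says nothing about behaviour beyond them

The R² = 0.9702 only validates the fit within [1.77, 9.40]; treat ŷ = 5.8232 with caution.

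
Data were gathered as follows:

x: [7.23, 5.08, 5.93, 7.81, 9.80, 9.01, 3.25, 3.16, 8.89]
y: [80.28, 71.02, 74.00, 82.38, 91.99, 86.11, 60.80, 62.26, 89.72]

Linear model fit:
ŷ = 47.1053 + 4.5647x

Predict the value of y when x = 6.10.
ŷ = 74.9500

x = 6.10 lies inside the observed range [3.16, 9.80], so the fitted equation applies directly:

ŷ = 47.1053 + 4.5647 × 6.10
ŷ = 47.1053 + 27.8447
ŷ = 74.9500

This is the fitted mean response at that x — an individual observation would come with a wider prediction interval.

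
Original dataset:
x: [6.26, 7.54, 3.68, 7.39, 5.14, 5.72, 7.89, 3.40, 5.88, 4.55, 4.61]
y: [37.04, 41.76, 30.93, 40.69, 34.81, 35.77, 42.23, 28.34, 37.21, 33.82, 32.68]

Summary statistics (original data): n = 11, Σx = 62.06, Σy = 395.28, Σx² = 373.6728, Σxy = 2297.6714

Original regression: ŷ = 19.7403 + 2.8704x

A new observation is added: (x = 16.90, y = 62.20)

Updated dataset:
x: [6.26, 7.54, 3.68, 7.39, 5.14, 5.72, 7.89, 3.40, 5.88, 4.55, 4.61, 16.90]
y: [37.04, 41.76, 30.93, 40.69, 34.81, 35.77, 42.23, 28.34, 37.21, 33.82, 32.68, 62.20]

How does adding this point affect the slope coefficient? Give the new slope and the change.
New slope β₁ = 2.4236 versus 2.8704 before: a change of -0.4468 (-15.6%).

The new point has HIGH LEVERAGE: x = 16.90 is far from the original mean x̄ = 62.06/11 ≈ 5.64 (original range [3.40, 7.89]).

Step 1: Update the sums with the new point (n goes from 11 to 12)
Σx  = 62.06 + 16.90 = 78.96
Σy  = 395.28 + 62.20 = 457.48
Σx² = 373.6728 + 16.90² = 373.6728 + 285.6100 = 659.2828
Σxy = 2297.6714 + 16.90×62.20 = 2297.6714 + 1051.1800 = 3348.8514

Step 2: Recompute the slope with b₁ = (nΣxy − ΣxΣy) / (nΣx² − (Σx)²)
Numerator   = 12×3348.8514 − 78.96×457.48 = 40186.2168 − 36122.6208 = 4063.5960
Denominator = 12×659.2828 − 78.96² = 7911.3936 − 6234.6816 = 1676.7120
b₁(new) = 4063.5960 / 1676.7120 = 2.4236

(Same formula on the original sums: (11×2297.6714 − 62.06×395.28) / (11×373.6728 − 62.06²) = 743.3086 / 258.9572 = 2.8704, matching the given fit.)

Step 3: Change in slope
Δβ₁ = 2.4236 − 2.8704 = -0.4468
Relative change = -0.4468 / 2.8704 × 100% = -15.6%
→ the slope decreases when the point is added.

A high-leverage point only changes the slope if it is off the original line; here y = 62.20 is below the original trend, so the slope decreases.
In practice: refit with and without it and report both if conclusions differ.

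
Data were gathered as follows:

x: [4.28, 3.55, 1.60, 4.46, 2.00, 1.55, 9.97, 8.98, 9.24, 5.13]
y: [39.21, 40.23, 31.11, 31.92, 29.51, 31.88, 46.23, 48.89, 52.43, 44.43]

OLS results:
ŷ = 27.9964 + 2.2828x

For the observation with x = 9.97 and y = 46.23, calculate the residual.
Residual = -4.5259

The residual is the difference between the actual value and the predicted value:

Residual = y - ŷ

Step 1: Calculate predicted value
ŷ = 27.9964 + 2.2828 × 9.97
ŷ = 50.7559

Step 2: Calculate residual
Residual = 46.23 - 50.7559
Residual = -4.5259

Interpretation: the model overestimates the actual value by 4.5259 at this point (negative residual → observation lies below the fitted line).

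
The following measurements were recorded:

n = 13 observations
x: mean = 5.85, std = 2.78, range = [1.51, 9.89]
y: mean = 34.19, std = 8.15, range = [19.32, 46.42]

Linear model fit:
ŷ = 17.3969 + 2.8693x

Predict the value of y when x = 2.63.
ŷ = 24.9432

x = 2.63 lies inside the observed range [1.51, 9.89], so the fitted equation applies directly:

ŷ = 17.3969 + 2.8693 × 2.63
ŷ = 17.3969 + 7.5463
ŷ = 24.9432

This is the fitted mean response at that x — an individual observation would come with a wider prediction interval.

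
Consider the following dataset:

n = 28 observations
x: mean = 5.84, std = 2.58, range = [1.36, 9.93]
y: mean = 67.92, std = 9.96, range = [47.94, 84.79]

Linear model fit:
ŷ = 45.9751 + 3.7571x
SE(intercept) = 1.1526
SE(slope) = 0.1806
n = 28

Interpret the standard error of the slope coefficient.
SE(slope) = 0.1806 measures the uncertainty in the estimated slope. The coefficient is estimated precisely (SE/|β̂₁| = 4.8%).

SE(β̂₁) = s / √Sxx, where s is the residual standard deviation and Sxx = Σ(x − x̄)². It is the yardstick for how far β̂₁ = 3.7571 could plausibly be from the true slope.

Relative precision:
- SE / |β̂₁| = 0.1806 / 3.7571 = 4.8%
- Rule of thumb (under 20%: precise; 20% to under 50%: moderately precise; 50% or more: imprecise) → precise

Link to the t-test: t = β̂₁ / SE(β̂₁) = 3.7571 / 0.1806 = 20.8034, the statistic for H₀: β₁ = 0.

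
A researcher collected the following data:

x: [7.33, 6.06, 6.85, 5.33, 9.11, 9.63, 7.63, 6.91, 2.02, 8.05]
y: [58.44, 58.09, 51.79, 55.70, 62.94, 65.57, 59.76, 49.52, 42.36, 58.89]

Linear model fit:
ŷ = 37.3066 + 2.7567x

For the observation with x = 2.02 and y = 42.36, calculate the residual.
Residual = -0.5151

The residual is the difference between the actual value and the predicted value:

Residual = y - ŷ

Step 1: Calculate predicted value
ŷ = 37.3066 + 2.7567 × 2.02
ŷ = 42.8751

Step 2: Calculate residual
Residual = 42.36 - 42.8751
Residual = -0.5151

The residual is negative, so the observed y = 42.36 sits below the regression line (the line overestimates it by 0.5151).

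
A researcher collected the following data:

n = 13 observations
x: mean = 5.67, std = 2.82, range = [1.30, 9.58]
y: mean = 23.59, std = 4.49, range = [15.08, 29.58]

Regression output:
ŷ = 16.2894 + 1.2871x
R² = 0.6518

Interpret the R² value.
The model explains 65.18% of the variance in y (R² = 0.6518), leaving 34.82% unexplained; the fit is moderate.

R² (coefficient of determination) measures the proportion of variance in y explained by the regression model.

Here R² = 0.6518:
- Explained: 65.18% of the variation in y
- Unexplained (residual): 100% − 65.18% = 34.82%
- Rule of thumb (below 0.3 weak; 0.3 to below 0.7 moderate; 0.7 and above strong) → moderate

Calculation: R² = 1 − (SS_res / SS_tot), where SS_res is the sum of squared residuals and SS_tot the total sum of squares.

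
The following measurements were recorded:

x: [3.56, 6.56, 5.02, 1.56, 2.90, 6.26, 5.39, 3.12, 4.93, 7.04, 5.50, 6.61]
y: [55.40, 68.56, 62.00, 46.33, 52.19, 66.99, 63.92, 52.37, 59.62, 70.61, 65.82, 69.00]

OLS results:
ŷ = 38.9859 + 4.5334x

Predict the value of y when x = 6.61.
ŷ = 68.9517

To predict y for x = 6.61, substitute into the regression equation:

ŷ = 38.9859 + 4.5334 × 6.61
ŷ = 38.9859 + 29.9658
ŷ = 68.9517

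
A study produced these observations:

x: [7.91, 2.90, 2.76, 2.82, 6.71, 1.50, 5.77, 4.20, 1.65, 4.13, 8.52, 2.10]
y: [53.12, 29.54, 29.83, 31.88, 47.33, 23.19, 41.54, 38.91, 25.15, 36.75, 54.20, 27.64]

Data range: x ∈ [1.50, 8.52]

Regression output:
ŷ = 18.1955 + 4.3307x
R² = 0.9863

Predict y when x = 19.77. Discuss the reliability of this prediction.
ŷ = 103.8134, but this is extrapolation (above the data range [1.50, 8.52]) and may be unreliable.

Prediction calculation:
ŷ = 18.1955 + 4.3307 × 19.77
ŷ = 103.8134

Reliability:
- Data range: x ∈ [1.50, 8.52]
- Prediction point: x = 19.77 is 11.25 units above the observed range → this is EXTRAPOLATION, not interpolation

Why that matters here:
- R² describes fit only over the sampled x values; it says nothing about behaviour beyond them
- The linear relationship may not hold outside the observed range
- Real relationships often flatten, saturate, or turn nonlinear at extremes

Report the number if required, but flag clearly that it is an extrapolation.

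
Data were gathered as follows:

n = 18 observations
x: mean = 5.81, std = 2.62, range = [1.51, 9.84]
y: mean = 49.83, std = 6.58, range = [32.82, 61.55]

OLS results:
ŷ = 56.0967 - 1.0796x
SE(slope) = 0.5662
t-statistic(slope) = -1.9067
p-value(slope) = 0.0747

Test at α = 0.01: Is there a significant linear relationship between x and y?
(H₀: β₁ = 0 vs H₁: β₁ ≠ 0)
Fail to reject H₀: p-value = 0.0747 ≥ α = 0.01. The linear relationship is not significant at the 1% level.

Hypothesis test for the slope coefficient:

H₀: β₁ = 0 (no linear relationship)
H₁: β₁ ≠ 0 (linear relationship exists)

Test statistic: t = β̂₁ / SE(β̂₁) = -1.0796 / 0.5662 = -1.9067

The p-value (0.0747) is the probability, under H₀, of a t-statistic at least as extreme as |t| = 1.9067 (two-sided, df = n − 2 = 16).

Decision rule: reject H₀ if p-value < α.
p-value = 0.0747 ≥ α = 0.01 → fail to reject H₀.

Conclusion: the linear association between x and y is not significant at the 1% level.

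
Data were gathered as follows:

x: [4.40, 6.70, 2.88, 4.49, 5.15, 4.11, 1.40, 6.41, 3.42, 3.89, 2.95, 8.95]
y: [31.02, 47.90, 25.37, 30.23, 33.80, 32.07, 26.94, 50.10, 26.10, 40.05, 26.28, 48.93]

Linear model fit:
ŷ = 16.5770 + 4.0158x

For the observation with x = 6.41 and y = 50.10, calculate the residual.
Residual = 7.7817

The residual is the difference between the actual value and the predicted value:

Residual = y - ŷ

Step 1: Calculate predicted value
ŷ = 16.5770 + 4.0158 × 6.41
ŷ = 42.3183

Step 2: Calculate residual
Residual = 50.10 - 42.3183
Residual = 7.7817

Sign check: y > ŷ, so the point is above the line and the fit underestimates here.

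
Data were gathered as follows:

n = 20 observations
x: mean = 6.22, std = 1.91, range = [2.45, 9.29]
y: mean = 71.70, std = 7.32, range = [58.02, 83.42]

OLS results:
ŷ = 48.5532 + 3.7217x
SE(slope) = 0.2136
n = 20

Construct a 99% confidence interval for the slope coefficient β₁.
The 99% CI for β₁ is (3.1069, 4.3365)

Confidence interval for the slope:

The 99% CI for β₁ is: β̂₁ ± t*(α/2, n-2) × SE(β̂₁)

Step 1: Find critical t-value
- Confidence level = 0.99
- Degrees of freedom = n - 2 = 20 - 2 = 18
- t*(α/2, 18) = 2.8784

Step 2: Calculate margin of error
Margin = 2.8784 × 0.2136 = 0.6148

Step 3: Construct interval
CI = 3.7217 ± 0.6148
CI = (3.1069, 4.3365)

Interpretation: intervals built this way capture the true β₁ in 99% of repeated samples; here the plausible range for the per-unit effect of x on y is 3.1069 to 4.3365.
Since 0 is outside the interval, a two-sided test at α = 0.01 would reject H₀: β₁ = 0.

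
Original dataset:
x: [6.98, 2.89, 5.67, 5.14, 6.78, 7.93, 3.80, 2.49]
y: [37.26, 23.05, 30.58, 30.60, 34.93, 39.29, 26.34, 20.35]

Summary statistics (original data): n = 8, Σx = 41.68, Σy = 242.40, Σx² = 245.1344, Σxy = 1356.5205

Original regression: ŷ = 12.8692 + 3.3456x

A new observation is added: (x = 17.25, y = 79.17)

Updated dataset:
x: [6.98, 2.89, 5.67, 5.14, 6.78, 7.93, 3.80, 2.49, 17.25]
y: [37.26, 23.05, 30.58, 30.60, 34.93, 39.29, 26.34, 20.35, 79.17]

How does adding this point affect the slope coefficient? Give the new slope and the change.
The slope changes from 3.3456 to 3.9317 (change of +0.5861, or +17.5%).

The new point has HIGH LEVERAGE: x = 17.25 is far from the original mean x̄ = 41.68/8 ≈ 5.21 (original range [2.49, 7.93]).

Step 1: Update the sums with the new point (n goes from 8 to 9)
Σx  = 41.68 + 17.25 = 58.93
Σy  = 242.40 + 79.17 = 321.57
Σx² = 245.1344 + 17.25² = 245.1344 + 297.5625 = 542.6969
Σxy = 1356.5205 + 17.25×79.17 = 1356.5205 + 1365.6825 = 2722.2030

Step 2: Recompute the slope with b₁ = (nΣxy − ΣxΣy) / (nΣx² − (Σx)²)
Numerator   = 9×2722.2030 − 58.93×321.57 = 24499.8270 − 18950.1201 = 5549.7069
Denominator = 9×542.6969 − 58.93² = 4884.2721 − 3472.7449 = 1411.5272
b₁(new) = 5549.7069 / 1411.5272 = 3.9317

(Same formula on the original sums: (8×1356.5205 − 41.68×242.40) / (8×245.1344 − 41.68²) = 748.9320 / 223.8528 = 3.3456, matching the given fit.)

Step 3: Change in slope
Δβ₁ = 3.9317 − 3.3456 = +0.5861
Relative change = +0.5861 / 3.3456 × 100% = +17.5%
→ the slope increases when the point is added.

A high-leverage point only changes the slope if it is off the original line; here y = 79.17 is above the original trend, so the slope increases.
In practice: check such a point for data-entry or measurement error.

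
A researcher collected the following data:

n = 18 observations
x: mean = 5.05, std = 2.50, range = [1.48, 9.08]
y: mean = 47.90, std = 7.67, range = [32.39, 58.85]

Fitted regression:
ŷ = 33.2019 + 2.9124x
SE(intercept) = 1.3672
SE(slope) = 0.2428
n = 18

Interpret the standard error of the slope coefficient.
The slope 2.9124 is pinned down to within about ±0.2428 (one SE) by these data — relative uncertainty 8.3%, i.e. precise.

SE(β̂₁) = 0.2428 says: if we drew many samples of n = 18 from the same population and refit each time, the fitted slopes would scatter with a standard deviation of roughly 0.2428 around the true β₁.

Relative precision:
- SE / |β̂₁| = 0.2428 / 2.9124 = 8.3%
- Rule of thumb (under 20%: precise; 20% to under 50%: moderately precise; 50% or more: imprecise) → precise

Link to the t-test: t = β̂₁ / SE(β̂₁) = 2.9124 / 0.2428 = 11.9951, the statistic for H₀: β₁ = 0.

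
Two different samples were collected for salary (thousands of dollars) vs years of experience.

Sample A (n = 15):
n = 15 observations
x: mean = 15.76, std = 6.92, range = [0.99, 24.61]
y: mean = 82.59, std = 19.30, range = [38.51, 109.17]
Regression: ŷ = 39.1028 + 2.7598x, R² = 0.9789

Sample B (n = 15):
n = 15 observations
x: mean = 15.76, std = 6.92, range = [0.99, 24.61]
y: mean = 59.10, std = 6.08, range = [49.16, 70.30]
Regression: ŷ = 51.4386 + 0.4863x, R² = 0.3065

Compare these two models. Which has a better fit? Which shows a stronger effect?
Model A has the better fit (R² = 0.9789 vs 0.3065). Model A shows the stronger effect (|β₁| = 2.7598 vs 0.4863).

Model Comparison:

Fit — compare R²:
- Model A: R² = 0.9789 → 97.89% of variance in salary explained
- Model B: R² = 0.3065 → 30.65% of variance in salary explained
- 0.9789 > 0.3065 → Model A has the better fit

Which has the larger per-year effect? (|β₁|)
- Model A: β₁ = 2.7598 → predicted salary rises 2.7598 thousand dollars per additional year of experience
- Model B: β₁ = 0.4863 → predicted salary rises 0.4863 thousand dollars per additional year of experience
- |2.7598| > |0.4863| → Model A shows the stronger marginal effect

Note: The two samples could reflect different populations, time periods, or measurement quality.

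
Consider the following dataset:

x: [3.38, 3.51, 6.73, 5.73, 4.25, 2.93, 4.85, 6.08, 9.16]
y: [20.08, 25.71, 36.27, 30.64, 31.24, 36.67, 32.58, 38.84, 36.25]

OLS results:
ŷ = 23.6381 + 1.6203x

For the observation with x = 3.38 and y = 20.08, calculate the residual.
Residual = -9.0347

The residual is the difference between the actual value and the predicted value:

Residual = y - ŷ

Step 1: Calculate predicted value
ŷ = 23.6381 + 1.6203 × 3.38
ŷ = 29.1147

Step 2: Calculate residual
Residual = 20.08 - 29.1147
Residual = -9.0347

The residual is negative, so the observed y = 20.08 sits below the regression line (the line overestimates it by 9.0347).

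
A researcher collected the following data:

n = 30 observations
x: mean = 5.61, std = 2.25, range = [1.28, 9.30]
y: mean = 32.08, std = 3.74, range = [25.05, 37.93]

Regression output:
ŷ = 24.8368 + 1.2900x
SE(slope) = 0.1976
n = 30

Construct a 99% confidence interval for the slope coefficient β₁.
The 99% CI for β₁ is (0.7440, 1.8360)

Confidence interval for the slope:

The 99% CI for β₁ is: β̂₁ ± t*(α/2, n-2) × SE(β̂₁)

Step 1: Find critical t-value
- Confidence level = 0.99
- Degrees of freedom = n - 2 = 30 - 2 = 28
- t*(α/2, 28) = 2.7633

Step 2: Calculate margin of error
Margin = 2.7633 × 0.1976 = 0.5460

Step 3: Construct interval
CI = 1.2900 ± 0.5460
CI = (0.7440, 1.8360)

Interpretation: We are 99% confident that the true slope β₁ lies between 0.7440 and 1.8360.
Both endpoints are positive, so the data support a genuinely positive slope at this confidence level.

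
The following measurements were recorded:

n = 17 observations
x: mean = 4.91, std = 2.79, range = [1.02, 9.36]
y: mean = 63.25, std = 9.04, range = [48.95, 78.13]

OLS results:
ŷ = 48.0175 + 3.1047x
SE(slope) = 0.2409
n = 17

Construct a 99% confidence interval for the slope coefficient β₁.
The 99% CI for β₁ is (2.3948, 3.8146)

Confidence interval for the slope:

The 99% CI for β₁ is: β̂₁ ± t*(α/2, n-2) × SE(β̂₁)

Step 1: Find critical t-value
- Confidence level = 0.99
- Degrees of freedom = n - 2 = 17 - 2 = 15
- t*(α/2, 15) = 2.9467

Step 2: Calculate margin of error
Margin = 2.9467 × 0.2409 = 0.7099

Step 3: Construct interval
CI = 3.1047 ± 0.7099
CI = (2.3948, 3.8146)

Interpretation: We are 99% confident that the true slope β₁ lies between 2.3948 and 3.8146.
Both endpoints are positive, so the data support a genuinely positive slope at this confidence level.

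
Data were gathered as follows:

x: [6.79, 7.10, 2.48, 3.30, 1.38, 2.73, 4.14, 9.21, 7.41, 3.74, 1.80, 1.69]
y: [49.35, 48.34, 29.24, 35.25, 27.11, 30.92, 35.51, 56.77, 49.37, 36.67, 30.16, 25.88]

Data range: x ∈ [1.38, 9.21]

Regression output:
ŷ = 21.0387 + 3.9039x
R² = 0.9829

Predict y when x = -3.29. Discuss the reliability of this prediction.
ŷ = 8.1949, but this is extrapolation (below the data range [1.38, 9.21]) and may be unreliable.

Prediction calculation:
ŷ = 21.0387 + 3.9039 × (-3.29)
ŷ = 8.1949

Reliability:
- Data range: x ∈ [1.38, 9.21]
- Prediction point: x = -3.29 is 4.67 units below the observed range → this is EXTRAPOLATION, not interpolation

Why that matters here:
- There are no observations near this x to validate the fitted line there
- The standard error of prediction grows with (x − x̄)², and x = -3.29 is far from x̄ = 4.31

The R² = 0.9829 only validates the fit within [1.38, 9.21]; treat ŷ = 8.1949 with caution.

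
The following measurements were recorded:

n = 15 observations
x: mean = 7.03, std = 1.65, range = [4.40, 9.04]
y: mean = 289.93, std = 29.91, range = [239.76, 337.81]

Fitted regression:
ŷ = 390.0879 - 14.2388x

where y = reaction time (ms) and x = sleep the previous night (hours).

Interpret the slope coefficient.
For each additional hour of sleep, predicted reaction time decreases by approximately 14.2388 ms.

The slope coefficient β₁ = -14.2388 represents the marginal effect of sleep on reaction time.

Interpretation:
- Sleep up by 1 hour → predicted reaction time decreases by 14.2388 ms
- This is a linear approximation: the same per-unit change is assumed across the whole observed x range
- The sign (−) gives the direction; the magnitude 14.2388 gives the size of the effect per hour

(β₀ = 390.0879 is the fitted value at x = 0 and is not part of the slope interpretation.)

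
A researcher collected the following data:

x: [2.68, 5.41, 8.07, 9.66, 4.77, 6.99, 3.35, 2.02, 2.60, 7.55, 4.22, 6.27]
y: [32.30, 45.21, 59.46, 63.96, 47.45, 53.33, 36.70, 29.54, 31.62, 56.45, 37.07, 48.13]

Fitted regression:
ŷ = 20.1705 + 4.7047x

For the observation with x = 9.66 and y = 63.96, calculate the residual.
Residual = -1.6579

The residual is the difference between the actual value and the predicted value:

Residual = y - ŷ

Step 1: Calculate predicted value
ŷ = 20.1705 + 4.7047 × 9.66
ŷ = 65.6179

Step 2: Calculate residual
Residual = 63.96 - 65.6179
Residual = -1.6579

Sign check: y < ŷ, so the point is below the line and the fit overestimates here.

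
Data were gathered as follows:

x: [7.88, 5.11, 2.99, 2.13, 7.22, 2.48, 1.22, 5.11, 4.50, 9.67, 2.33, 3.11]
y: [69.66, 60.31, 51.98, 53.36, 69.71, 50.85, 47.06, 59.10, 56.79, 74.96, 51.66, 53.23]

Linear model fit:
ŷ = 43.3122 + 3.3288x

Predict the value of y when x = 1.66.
ŷ = 48.8380

To predict y for x = 1.66, substitute into the regression equation:

ŷ = 43.3122 + 3.3288 × 1.66
ŷ = 43.3122 + 5.5258
ŷ = 48.8380

This is a point prediction; actual observations scatter around it by roughly the residual standard deviation.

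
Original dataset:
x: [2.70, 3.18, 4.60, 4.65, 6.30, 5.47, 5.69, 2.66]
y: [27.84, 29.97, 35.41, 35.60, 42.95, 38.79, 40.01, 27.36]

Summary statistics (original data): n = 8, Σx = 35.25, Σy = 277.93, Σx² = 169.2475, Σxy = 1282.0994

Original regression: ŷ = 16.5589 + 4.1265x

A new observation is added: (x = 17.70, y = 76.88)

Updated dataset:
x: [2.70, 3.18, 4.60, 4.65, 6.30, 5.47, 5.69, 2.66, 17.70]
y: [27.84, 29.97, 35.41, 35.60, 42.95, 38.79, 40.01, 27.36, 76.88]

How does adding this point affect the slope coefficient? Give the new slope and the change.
The slope changes from 4.1265 to 3.2477 (change of -0.8788, or -21.3%).

The new point has HIGH LEVERAGE: x = 17.70 is far from the original mean x̄ = 35.25/8 ≈ 4.41 (original range [2.66, 6.30]).

Step 1: Update the sums with the new point (n goes from 8 to 9)
Σx  = 35.25 + 17.70 = 52.95
Σy  = 277.93 + 76.88 = 354.81
Σx² = 169.2475 + 17.70² = 169.2475 + 313.2900 = 482.5375
Σxy = 1282.0994 + 17.70×76.88 = 1282.0994 + 1360.7760 = 2642.8754

Step 2: Recompute the slope with b₁ = (nΣxy − ΣxΣy) / (nΣx² − (Σx)²)
Numerator   = 9×2642.8754 − 52.95×354.81 = 23785.8786 − 18787.1895 = 4998.6891
Denominator = 9×482.5375 − 52.95² = 4342.8375 − 2803.7025 = 1539.1350
b₁(new) = 4998.6891 / 1539.1350 = 3.2477

(Same formula on the original sums: (8×1282.0994 − 35.25×277.93) / (8×169.2475 − 35.25²) = 459.7627 / 111.4175 = 4.1265, matching the given fit.)

Step 3: Change in slope
Δβ₁ = 3.2477 − 4.1265 = -0.8788
Relative change = -0.8788 / 4.1265 × 100% = -21.3%
→ the slope decreases when the point is added.

A high-leverage point only changes the slope if it is off the original line; here y = 76.88 is below the original trend, so the slope decreases.
In practice: investigate whether it comes from the same population as the rest of the sample.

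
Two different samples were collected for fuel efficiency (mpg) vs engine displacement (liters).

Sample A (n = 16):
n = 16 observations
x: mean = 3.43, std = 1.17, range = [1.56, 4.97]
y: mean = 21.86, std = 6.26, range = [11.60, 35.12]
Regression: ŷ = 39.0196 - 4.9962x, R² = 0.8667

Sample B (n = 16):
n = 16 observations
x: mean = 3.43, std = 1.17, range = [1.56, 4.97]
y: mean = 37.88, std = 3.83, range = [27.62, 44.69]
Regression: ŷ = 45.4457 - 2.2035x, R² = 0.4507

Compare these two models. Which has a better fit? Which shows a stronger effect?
Model A has the better fit (R² = 0.8667 vs 0.4507). Model A shows the stronger effect (|β₁| = 4.9962 vs 2.2035).

Model Comparison:

Goodness of fit (R²):
- Model A: R² = 0.8667 → 86.67% of variance in fuel efficiency explained
- Model B: R² = 0.4507 → 45.07% of variance in fuel efficiency explained
- 0.8667 > 0.4507 → Model A has the better fit

Which has the larger per-liter effect? (|β₁|)
- Model A: β₁ = -4.9962 → predicted fuel efficiency falls 4.9962 mpg per additional liter of engine displacement
- Model B: β₁ = -2.2035 → predicted fuel efficiency falls 2.2035 mpg per additional liter of engine displacement
- |-4.9962| > |-2.2035| → Model A shows the stronger marginal effect

Notes:
- The two samples could reflect different populations, time periods, or measurement quality.
- A steeper slope doesn't make a better model if the scatter around the line is large.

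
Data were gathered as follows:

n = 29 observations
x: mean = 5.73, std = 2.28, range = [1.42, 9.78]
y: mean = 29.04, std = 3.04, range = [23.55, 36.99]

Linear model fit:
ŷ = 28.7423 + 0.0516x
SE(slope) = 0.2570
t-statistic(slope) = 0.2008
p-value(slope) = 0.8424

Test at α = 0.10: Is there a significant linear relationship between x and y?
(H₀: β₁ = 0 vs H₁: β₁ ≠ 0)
p-value = 0.8424 ≥ α = 0.10, so we fail to reject H₀. The relationship is not significant.

Hypothesis test for the slope coefficient:

H₀: β₁ = 0 (no linear relationship)
H₁: β₁ ≠ 0 (linear relationship exists)

Test statistic: t = β̂₁ / SE(β̂₁) = 0.0516 / 0.2570 = 0.2008

The p-value (0.8424) is the probability, under H₀, of a t-statistic at least as extreme as |t| = 0.2008 (two-sided, df = n − 2 = 27).

Decision rule: reject H₀ if p-value < α.
p-value = 0.8424 ≥ α = 0.10 → fail to reject H₀.

There is not sufficient evidence at the 10% significance level to conclude that a linear relationship exists between x and y.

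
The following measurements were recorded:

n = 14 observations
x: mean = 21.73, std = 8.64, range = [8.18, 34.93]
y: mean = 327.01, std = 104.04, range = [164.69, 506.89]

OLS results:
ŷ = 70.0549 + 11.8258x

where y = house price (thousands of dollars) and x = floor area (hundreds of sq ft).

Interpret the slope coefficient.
An increase of one hundred sq ft in floor area is associated with a 11.8258 thousand dollars increase in predicted house price.

The slope coefficient β₁ = 11.8258 represents the marginal effect of floor area on house price.

Interpretation:
- Floor area up by 1 hundred sq ft → predicted house price increases by 11.8258 thousand dollars
- This is a linear approximation: the same per-unit change is assumed across the whole observed x range
- The slope describes association in these data, not necessarily a causal effect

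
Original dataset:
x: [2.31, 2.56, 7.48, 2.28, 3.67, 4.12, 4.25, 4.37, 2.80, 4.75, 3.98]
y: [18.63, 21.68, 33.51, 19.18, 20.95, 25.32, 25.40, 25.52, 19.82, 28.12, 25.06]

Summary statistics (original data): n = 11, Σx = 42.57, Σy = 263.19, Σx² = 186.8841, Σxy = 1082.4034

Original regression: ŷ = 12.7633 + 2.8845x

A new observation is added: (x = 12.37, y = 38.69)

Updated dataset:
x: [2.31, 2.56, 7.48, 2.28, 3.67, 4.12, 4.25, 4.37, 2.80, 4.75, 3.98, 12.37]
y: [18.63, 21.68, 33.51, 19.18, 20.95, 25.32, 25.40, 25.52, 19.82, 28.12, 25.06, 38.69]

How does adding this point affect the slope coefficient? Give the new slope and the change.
Adding the point moves β₁ from 2.8845 to 2.0244, i.e. it decreases by 0.8601 (-29.8%).

x = 12.37 lies well outside the original x-range [2.28, 7.48] (x̄ ≈ 3.87), so this observation has high leverage and can move the slope substantially.

Step 1: Update the sums with the new point (n goes from 11 to 12)
Σx  = 42.57 + 12.37 = 54.94
Σy  = 263.19 + 38.69 = 301.88
Σx² = 186.8841 + 12.37² = 186.8841 + 153.0169 = 339.9010
Σxy = 1082.4034 + 12.37×38.69 = 1082.4034 + 478.5953 = 1560.9987

Step 2: Recompute the slope with b₁ = (nΣxy − ΣxΣy) / (nΣx² − (Σx)²)
Numerator   = 12×1560.9987 − 54.94×301.88 = 18731.9844 − 16585.2872 = 2146.6972
Denominator = 12×339.9010 − 54.94² = 4078.8120 − 3018.4036 = 1060.4084
b₁(new) = 2146.6972 / 1060.4084 = 2.0244

(Same formula on the original sums: (11×1082.4034 − 42.57×263.19) / (11×186.8841 − 42.57²) = 702.4391 / 243.5202 = 2.8845, matching the given fit.)

Step 3: Change in slope
Δβ₁ = 2.0244 − 2.8845 = -0.8601
Relative change = -0.8601 / 2.8845 × 100% = -29.8%
→ the slope decreases when the point is added.

Because the point sits below the extension of the original line at a high-leverage x, it tilts the fit down.
In practice: refit with and without it and report both if conclusions differ; examine leverage (hᵢ) and Cook's distance rather than deleting it automatically.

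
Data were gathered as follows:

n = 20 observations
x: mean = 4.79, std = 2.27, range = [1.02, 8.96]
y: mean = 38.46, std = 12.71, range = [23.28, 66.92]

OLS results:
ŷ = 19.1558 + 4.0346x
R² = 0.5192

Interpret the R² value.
R² = 0.5192 means 51.92% of the variation in y is explained by the linear relationship with x. This indicates a moderate fit.

The coefficient of determination R² is the fraction of the total variation in y that the fitted line accounts for.

Here R² = 0.5192:
- Explained: 51.92% of the variation in y
- Unexplained (residual): 100% − 51.92% = 48.08%
- Rule of thumb (below 0.3 weak; 0.3 to below 0.7 moderate; 0.7 and above strong) → moderate

Note: R² never decreases when predictors are added, so it should not be used alone to compare models of different size.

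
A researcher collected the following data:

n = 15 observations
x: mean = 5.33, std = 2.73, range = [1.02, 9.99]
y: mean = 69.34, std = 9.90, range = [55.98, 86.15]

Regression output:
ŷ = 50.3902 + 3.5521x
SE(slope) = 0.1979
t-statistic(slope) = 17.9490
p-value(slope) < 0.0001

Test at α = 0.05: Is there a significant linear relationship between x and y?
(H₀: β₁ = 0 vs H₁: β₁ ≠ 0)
Since p-value < 0.0001 < α = 0.05, reject H₀ — the slope is significantly different from 0.

Hypothesis test for the slope coefficient:

H₀: β₁ = 0 (no linear relationship)
H₁: β₁ ≠ 0 (linear relationship exists)

Test statistic: t = β̂₁ / SE(β̂₁) = 3.5521 / 0.1979 = 17.9490

p < 0.0001: how often a slope estimate this far from 0 (in SE units) would arise by chance if β₁ were truly 0.

Decision rule: reject H₀ if p-value < α.
p-value < 0.0001 < α = 0.05 → reject H₀.

There is sufficient evidence at the 5% significance level to conclude that a linear relationship exists between x and y.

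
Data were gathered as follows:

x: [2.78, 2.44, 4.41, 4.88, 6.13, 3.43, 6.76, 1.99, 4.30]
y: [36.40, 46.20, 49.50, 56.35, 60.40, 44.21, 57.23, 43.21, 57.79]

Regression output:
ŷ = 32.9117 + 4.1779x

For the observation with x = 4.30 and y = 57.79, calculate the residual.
Residual = 6.9133

The residual is the difference between the actual value and the predicted value:

Residual = y - ŷ

Step 1: Calculate predicted value
ŷ = 32.9117 + 4.1779 × 4.30
ŷ = 50.8767

Step 2: Calculate residual
Residual = 57.79 - 50.8767
Residual = 6.9133

The residual is positive, so the observed y = 57.79 sits above the regression line (the line underestimates it by 6.9133).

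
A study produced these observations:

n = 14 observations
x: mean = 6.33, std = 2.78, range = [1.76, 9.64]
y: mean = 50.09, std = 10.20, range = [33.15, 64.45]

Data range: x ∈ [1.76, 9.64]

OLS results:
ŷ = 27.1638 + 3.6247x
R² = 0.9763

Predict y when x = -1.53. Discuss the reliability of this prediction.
ŷ = 21.6180, but this is extrapolation (below the data range [1.76, 9.64]) and may be unreliable.

Prediction calculation:
ŷ = 27.1638 + 3.6247 × (-1.53)
ŷ = 21.6180

Reliability:
- Data range: x ∈ [1.76, 9.64]
- Prediction point: x = -1.53 is 3.29 units below the observed range → this is EXTRAPOLATION, not interpolation

Why that matters here:
- R² describes fit only over the sampled x values; it says nothing about behaviour beyond them
- The linear relationship may not hold outside the observed range
- The standard error of prediction grows with (x − x̄)², and x = -1.53 is far from x̄ = 6.33

A defensible statement: 'if the linear trend continued to x = -1.53, y would be about 21.6180' — the premise is untested.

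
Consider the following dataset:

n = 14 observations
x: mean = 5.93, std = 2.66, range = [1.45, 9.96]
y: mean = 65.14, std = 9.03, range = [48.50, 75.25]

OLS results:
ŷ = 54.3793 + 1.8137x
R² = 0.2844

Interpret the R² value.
R² = 0.2844 means 28.44% of the variation in y is explained by the linear relationship with x. This indicates a weak fit.

The coefficient of determination R² is the fraction of the total variation in y that the fitted line accounts for.

Here R² = 0.2844:
- Explained: 28.44% of the variation in y
- Unexplained (residual): 100% − 28.44% = 71.56%
- Rule of thumb (below 0.3 weak; 0.3 to below 0.7 moderate; 0.7 and above strong) → weak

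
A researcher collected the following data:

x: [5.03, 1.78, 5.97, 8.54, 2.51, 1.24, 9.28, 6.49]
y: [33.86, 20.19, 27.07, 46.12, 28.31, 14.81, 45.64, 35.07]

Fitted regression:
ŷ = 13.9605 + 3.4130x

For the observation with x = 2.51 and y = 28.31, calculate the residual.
Residual = 5.7829

The residual is the difference between the actual value and the predicted value:

Residual = y - ŷ

Step 1: Calculate predicted value
ŷ = 13.9605 + 3.4130 × 2.51
ŷ = 22.5271

Step 2: Calculate residual
Residual = 28.31 - 22.5271
Residual = 5.7829

The residual is positive, so the observed y = 28.31 sits above the regression line (the line underestimates it by 5.7829).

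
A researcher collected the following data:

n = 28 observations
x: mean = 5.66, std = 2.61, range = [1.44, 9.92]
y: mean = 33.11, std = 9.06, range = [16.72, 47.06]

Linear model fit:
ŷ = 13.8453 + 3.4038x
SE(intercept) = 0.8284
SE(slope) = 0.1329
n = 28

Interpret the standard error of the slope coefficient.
SE(β̂₁) = 0.1329 is the estimated standard deviation of the slope estimate across repeated samples; relative to β̂₁ = 3.4038 that is 3.9%, a precise estimate.

What SE measures:
- The standard error quantifies the sampling variability of the coefficient estimate
- It is the estimated standard deviation of β̂₁ across hypothetical repeated samples of the same size
- Smaller SE → more precise estimate

Relative precision:
- SE / |β̂₁| = 0.1329 / 3.4038 = 3.9%
- Rule of thumb (under 20%: precise; 20% to under 50%: moderately precise; 50% or more: imprecise) → precise

Rough 95% range (±2 SE): 3.4038 ± 0.2658 → (3.1380, 3.6696).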